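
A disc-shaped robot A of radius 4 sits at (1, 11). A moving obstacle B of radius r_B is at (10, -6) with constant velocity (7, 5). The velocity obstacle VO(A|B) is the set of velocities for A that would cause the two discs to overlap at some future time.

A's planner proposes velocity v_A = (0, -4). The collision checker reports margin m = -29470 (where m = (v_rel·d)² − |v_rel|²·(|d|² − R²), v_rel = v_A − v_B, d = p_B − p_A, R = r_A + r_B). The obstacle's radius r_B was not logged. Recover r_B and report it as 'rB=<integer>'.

m = -29470
d = (9, -17);  v_rel = (-7, -9),  |v_rel|² = 130
v_rel×d = (-7)·(-17) − (-9)·(9) = 200
since m = R²·130 − 200²:  R² = (40000 + -29470) / 130 = 81
R = √81 = 9  ⇒  r_B = 9 − 4 = 5

rB=5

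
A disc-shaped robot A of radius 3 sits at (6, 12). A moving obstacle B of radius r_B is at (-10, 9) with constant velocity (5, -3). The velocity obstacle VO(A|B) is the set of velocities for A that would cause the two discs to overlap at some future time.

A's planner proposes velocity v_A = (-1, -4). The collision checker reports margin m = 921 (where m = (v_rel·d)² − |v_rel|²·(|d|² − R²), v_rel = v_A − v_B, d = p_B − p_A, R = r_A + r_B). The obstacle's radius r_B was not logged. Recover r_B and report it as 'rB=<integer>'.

m = 921
d = (-16, -3);  v_rel = (-6, -1),  |v_rel|² = 37
v_rel×d = (-6)·(-3) − (-1)·(-16) = 2
since m = R²·37 − 2²:  R² = (4 + 921) / 37 = 25
R = √25 = 5  ⇒  r_B = 5 − 3 = 2

rB=2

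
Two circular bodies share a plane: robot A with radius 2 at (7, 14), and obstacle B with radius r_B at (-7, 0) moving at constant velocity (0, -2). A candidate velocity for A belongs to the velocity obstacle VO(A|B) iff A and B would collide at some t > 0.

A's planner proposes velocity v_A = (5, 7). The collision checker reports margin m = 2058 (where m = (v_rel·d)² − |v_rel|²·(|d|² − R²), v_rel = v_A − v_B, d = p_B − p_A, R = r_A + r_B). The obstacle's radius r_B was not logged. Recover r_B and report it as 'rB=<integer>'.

m = 2058
d = (-14, -14);  v_rel = (5, 9),  |v_rel|² = 106
v_rel×d = (5)·(-14) − (9)·(-14) = 56
since m = R²·106 − 56²:  R² = (3136 + 2058) / 106 = 49
R = √49 = 7  ⇒  r_B = 7 − 2 = 5

rB=5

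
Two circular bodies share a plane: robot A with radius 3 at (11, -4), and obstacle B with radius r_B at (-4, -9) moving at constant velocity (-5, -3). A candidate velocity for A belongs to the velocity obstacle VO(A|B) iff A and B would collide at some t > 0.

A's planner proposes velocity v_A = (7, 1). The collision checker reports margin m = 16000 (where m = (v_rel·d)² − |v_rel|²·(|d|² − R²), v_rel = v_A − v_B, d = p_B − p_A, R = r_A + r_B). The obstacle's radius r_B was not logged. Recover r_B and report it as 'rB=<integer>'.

m = 16000
d = (-15, -5);  v_rel = (12, 4),  |v_rel|² = 160
v_rel×d = (12)·(-5) − (4)·(-15) = 0
since m = R²·160 − 0²:  R² = (0 + 16000) / 160 = 100
R = √100 = 10  ⇒  r_B = 10 − 3 = 7

rB=7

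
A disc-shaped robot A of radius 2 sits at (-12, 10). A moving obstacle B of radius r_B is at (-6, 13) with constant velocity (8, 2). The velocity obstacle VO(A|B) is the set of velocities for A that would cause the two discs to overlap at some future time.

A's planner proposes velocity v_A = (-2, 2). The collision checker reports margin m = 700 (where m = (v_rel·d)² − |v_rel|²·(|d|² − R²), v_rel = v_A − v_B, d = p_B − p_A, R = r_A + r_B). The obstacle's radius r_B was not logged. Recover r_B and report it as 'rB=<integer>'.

m = 700
d = (6, 3);  v_rel = (-10, 0),  |v_rel|² = 100
v_rel×d = (-10)·(3) − (0)·(6) = -30
since m = R²·100 − (-30)²:  R² = (900 + 700) / 100 = 16
R = √16 = 4  ⇒  r_B = 4 − 2 = 2

rB=2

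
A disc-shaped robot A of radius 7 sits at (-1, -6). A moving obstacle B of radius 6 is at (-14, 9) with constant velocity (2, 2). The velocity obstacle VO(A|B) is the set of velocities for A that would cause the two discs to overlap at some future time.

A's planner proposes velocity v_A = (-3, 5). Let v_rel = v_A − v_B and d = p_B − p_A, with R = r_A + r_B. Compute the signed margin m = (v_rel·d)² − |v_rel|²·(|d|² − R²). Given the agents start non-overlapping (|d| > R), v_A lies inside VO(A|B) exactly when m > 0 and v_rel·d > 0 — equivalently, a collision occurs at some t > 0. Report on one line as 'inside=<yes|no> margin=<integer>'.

d = (-13, 15),  |d|² = 394;  R = 7+6 = 13,  c = 394−13² = 225
v_rel = (-5, 3),  |v_rel|² = 34;  v_rel·d = (-5)·(-13) + (3)·(15) = 110
34·t² − 220·t + 225 = 0  ⇒  m = 110² − 34·225 = 4450
m = 4450 > 0,  v_rel·d = 110 > 0  ⇒  inside

inside=yes margin=4450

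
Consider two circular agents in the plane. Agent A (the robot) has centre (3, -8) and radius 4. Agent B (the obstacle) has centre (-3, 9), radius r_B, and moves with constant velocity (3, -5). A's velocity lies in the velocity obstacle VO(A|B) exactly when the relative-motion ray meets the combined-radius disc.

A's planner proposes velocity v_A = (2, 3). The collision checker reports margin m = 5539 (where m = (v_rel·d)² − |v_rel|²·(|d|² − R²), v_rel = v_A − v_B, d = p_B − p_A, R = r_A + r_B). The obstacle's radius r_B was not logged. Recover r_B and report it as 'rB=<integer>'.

m = 5539
d = (-6, 17);  v_rel = (-1, 8),  |v_rel|² = 65
v_rel×d = (-1)·(17) − (8)·(-6) = 31
since m = R²·65 − 31²:  R² = (961 + 5539) / 65 = 100
R = √100 = 10  ⇒  r_B = 10 − 4 = 6

rB=6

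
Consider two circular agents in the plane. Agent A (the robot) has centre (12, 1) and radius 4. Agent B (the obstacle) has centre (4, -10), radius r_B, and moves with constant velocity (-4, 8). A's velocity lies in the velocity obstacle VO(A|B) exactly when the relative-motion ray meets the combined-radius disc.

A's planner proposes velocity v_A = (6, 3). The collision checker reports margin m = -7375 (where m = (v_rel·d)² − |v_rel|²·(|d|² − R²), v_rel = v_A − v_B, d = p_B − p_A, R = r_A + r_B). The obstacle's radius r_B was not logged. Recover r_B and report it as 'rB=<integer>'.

m = -7375
d = (-8, -11);  v_rel = (10, -5),  |v_rel|² = 125
v_rel×d = (10)·(-11) − (-5)·(-8) = -150
since m = R²·125 − (-150)²:  R² = (22500 + -7375) / 125 = 121
R = √121 = 11  ⇒  r_B = 11 − 4 = 7

rB=7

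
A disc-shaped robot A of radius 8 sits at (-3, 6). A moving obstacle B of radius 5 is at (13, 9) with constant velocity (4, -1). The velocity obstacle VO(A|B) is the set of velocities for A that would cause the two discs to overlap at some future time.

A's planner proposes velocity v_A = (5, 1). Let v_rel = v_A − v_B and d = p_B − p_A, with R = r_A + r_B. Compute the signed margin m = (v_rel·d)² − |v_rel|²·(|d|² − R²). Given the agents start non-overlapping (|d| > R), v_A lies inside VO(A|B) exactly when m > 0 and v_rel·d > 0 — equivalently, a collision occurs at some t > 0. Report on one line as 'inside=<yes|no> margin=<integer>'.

d = (16, 3),  |d|² = 265;  R = 8+5 = 13,  c = 265−13² = 96
v_rel = (1, 2),  |v_rel|² = 5;  v_rel·d = (1)·(16) + (2)·(3) = 22
5·t² − 44·t + 96 = 0  ⇒  m = 22² − 5·96 = 4
m = 4 > 0,  v_rel·d = 22 > 0  ⇒  inside

inside=yes margin=4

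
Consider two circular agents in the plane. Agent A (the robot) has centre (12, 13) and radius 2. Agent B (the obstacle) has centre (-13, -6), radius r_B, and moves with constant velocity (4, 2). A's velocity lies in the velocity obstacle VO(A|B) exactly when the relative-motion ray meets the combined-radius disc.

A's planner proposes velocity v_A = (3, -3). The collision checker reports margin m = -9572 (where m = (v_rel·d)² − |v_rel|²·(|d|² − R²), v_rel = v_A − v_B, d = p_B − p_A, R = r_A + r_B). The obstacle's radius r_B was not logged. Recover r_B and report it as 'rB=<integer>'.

m = -9572
d = (-25, -19);  v_rel = (-1, -5),  |v_rel|² = 26
v_rel×d = (-1)·(-19) − (-5)·(-25) = -106
since m = R²·26 − (-106)²:  R² = (11236 + -9572) / 26 = 64
R = √64 = 8  ⇒  r_B = 8 − 2 = 6

rB=6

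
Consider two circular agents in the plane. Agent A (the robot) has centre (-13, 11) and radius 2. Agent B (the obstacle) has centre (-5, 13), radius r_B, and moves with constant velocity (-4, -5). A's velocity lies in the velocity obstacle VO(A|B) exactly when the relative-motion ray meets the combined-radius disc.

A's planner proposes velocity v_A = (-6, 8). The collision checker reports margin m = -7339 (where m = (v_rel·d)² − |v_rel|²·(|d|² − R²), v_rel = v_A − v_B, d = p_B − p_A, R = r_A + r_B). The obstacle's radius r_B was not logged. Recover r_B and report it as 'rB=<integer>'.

m = -7339
d = (8, 2);  v_rel = (-2, 13),  |v_rel|² = 173
v_rel×d = (-2)·(2) − (13)·(8) = -108
since m = R²·173 − (-108)²:  R² = (11664 + -7339) / 173 = 25
R = √25 = 5  ⇒  r_B = 5 − 2 = 3

rB=3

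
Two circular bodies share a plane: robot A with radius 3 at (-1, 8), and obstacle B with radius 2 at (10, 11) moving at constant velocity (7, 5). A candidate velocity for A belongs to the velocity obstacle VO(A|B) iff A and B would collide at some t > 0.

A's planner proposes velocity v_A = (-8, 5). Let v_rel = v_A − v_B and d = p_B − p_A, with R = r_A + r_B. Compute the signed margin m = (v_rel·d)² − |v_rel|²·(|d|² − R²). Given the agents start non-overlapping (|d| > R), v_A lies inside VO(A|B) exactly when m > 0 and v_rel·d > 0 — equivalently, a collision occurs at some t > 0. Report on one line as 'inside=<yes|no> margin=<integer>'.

d = (11, 3),  |d|² = 130;  R = 3+2 = 5,  c = 130−5² = 105
v_rel = (-15, 0),  |v_rel|² = 225;  v_rel·d = (-15)·(11) + (0)·(3) = -165
225·t² + 330·t + 105 = 0  ⇒  m = (-165)² − 225·105 = 3600
m = 3600 > 0,  v_rel·d = -165 < 0  ⇒  outside

inside=no margin=3600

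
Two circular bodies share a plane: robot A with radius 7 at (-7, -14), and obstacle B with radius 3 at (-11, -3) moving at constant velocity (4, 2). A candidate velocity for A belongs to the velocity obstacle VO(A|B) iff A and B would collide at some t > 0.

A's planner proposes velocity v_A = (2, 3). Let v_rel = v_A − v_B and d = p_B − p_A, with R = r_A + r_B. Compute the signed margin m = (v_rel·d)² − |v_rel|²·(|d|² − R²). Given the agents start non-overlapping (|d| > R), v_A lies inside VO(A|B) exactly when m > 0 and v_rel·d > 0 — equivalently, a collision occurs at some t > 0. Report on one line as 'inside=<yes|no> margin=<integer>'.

d = (-4, 11),  |d|² = 137;  R = 7+3 = 10,  c = 137−10² = 37
v_rel = (-2, 1),  |v_rel|² = 5;  v_rel·d = (-2)·(-4) + (1)·(11) = 19
5·t² − 38·t + 37 = 0  ⇒  m = 19² − 5·37 = 176
m = 176 > 0,  v_rel·d = 19 > 0  ⇒  inside

inside=yes margin=176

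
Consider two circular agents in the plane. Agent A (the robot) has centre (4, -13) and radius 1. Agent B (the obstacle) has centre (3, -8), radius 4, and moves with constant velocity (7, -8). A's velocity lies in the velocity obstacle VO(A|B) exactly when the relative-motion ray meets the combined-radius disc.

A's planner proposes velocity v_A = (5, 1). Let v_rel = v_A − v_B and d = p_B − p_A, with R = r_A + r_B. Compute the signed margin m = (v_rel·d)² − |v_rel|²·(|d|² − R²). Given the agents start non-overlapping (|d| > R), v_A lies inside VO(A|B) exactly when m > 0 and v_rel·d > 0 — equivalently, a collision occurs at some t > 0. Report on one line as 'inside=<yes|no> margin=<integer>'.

d = (-1, 5),  |d|² = 26;  R = 1+4 = 5,  c = 26−5² = 1
v_rel = (-2, 9),  |v_rel|² = 85;  v_rel·d = (-2)·(-1) + (9)·(5) = 47
85·t² − 94·t + 1 = 0  ⇒  m = 47² − 85·1 = 2124
m = 2124 > 0,  v_rel·d = 47 > 0  ⇒  inside

inside=yes margin=2124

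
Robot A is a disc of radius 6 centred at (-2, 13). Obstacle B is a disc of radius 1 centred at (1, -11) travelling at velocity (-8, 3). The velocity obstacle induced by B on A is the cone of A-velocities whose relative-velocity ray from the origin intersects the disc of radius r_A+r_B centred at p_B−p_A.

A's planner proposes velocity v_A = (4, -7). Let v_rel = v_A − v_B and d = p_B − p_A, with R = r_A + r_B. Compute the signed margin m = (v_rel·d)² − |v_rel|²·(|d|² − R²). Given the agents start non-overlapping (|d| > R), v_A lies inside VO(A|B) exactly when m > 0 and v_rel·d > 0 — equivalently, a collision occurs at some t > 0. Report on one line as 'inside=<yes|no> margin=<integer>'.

d = (3, -24),  |d|² = 585;  R = 6+1 = 7,  c = 585−7² = 536
v_rel = (12, -10),  |v_rel|² = 244;  v_rel·d = (12)·(3) + (-10)·(-24) = 276
244·t² − 552·t + 536 = 0  ⇒  m = 276² − 244·536 = -54608
m = -54608 < 0,  v_rel·d = 276 > 0  ⇒  outside

inside=no margin=-54608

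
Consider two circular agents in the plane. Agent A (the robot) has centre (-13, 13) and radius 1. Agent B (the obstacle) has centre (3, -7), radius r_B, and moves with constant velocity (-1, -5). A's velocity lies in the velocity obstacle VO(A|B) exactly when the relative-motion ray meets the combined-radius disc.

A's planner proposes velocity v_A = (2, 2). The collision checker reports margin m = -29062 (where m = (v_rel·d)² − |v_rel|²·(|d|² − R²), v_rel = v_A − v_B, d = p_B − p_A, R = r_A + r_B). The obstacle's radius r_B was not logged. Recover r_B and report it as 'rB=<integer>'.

m = -29062
d = (16, -20);  v_rel = (3, 7),  |v_rel|² = 58
v_rel×d = (3)·(-20) − (7)·(16) = -172
since m = R²·58 − (-172)²:  R² = (29584 + -29062) / 58 = 9
R = √9 = 3  ⇒  r_B = 3 − 1 = 2

rB=2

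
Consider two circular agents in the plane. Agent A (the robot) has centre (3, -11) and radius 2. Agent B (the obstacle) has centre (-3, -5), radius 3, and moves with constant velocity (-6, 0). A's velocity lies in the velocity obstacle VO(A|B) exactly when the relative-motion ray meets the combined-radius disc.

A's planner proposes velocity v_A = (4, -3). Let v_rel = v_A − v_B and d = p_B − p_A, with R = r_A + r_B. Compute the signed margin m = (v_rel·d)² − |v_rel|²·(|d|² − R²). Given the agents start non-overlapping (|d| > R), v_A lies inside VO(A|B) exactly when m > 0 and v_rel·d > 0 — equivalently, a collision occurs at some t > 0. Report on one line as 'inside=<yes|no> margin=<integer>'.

d = (-6, 6),  |d|² = 72;  R = 2+3 = 5,  c = 72−5² = 47
v_rel = (10, -3),  |v_rel|² = 109;  v_rel·d = (10)·(-6) + (-3)·(6) = -78
109·t² + 156·t + 47 = 0  ⇒  m = (-78)² − 109·47 = 961
m = 961 > 0,  v_rel·d = -78 < 0  ⇒  outside

inside=no margin=961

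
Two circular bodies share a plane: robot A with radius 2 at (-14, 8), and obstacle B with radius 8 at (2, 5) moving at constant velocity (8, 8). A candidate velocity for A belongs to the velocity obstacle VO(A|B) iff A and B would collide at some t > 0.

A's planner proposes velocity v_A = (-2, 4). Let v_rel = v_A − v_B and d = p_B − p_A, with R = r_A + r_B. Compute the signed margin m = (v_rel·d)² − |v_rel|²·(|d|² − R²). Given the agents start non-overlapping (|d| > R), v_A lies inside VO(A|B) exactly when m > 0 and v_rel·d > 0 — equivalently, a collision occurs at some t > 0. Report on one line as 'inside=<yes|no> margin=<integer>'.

d = (16, -3),  |d|² = 265;  R = 2+8 = 10,  c = 265−10² = 165
v_rel = (-10, -4),  |v_rel|² = 116;  v_rel·d = (-10)·(16) + (-4)·(-3) = -148
116·t² + 296·t + 165 = 0  ⇒  m = (-148)² − 116·165 = 2764
m = 2764 > 0,  v_rel·d = -148 < 0  ⇒  outside

inside=no margin=2764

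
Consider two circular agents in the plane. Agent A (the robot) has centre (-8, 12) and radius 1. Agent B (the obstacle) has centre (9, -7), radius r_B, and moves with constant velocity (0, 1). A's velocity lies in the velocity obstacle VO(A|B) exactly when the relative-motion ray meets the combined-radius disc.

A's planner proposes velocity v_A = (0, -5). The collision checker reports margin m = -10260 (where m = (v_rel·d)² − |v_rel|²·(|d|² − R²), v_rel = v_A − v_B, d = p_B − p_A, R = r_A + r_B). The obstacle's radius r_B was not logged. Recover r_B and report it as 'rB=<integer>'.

m = -10260
d = (17, -19);  v_rel = (0, -6),  |v_rel|² = 36
v_rel×d = (0)·(-19) − (-6)·(17) = 102
since m = R²·36 − 102²:  R² = (10404 + -10260) / 36 = 4
R = √4 = 2  ⇒  r_B = 2 − 1 = 1

rB=1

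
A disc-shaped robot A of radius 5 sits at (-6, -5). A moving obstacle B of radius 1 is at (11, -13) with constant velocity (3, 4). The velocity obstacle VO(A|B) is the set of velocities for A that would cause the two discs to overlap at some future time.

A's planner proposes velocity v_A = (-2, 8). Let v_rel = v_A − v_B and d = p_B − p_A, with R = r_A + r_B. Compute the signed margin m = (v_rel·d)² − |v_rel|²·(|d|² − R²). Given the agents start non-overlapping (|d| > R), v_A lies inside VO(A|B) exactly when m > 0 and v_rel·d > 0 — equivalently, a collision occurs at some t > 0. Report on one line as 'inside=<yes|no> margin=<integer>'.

d = (17, -8),  |d|² = 353;  R = 5+1 = 6,  c = 353−6² = 317
v_rel = (-5, 4),  |v_rel|² = 41;  v_rel·d = (-5)·(17) + (4)·(-8) = -117
41·t² + 234·t + 317 = 0  ⇒  m = (-117)² − 41·317 = 692
m = 692 > 0,  v_rel·d = -117 < 0  ⇒  outside

inside=no margin=692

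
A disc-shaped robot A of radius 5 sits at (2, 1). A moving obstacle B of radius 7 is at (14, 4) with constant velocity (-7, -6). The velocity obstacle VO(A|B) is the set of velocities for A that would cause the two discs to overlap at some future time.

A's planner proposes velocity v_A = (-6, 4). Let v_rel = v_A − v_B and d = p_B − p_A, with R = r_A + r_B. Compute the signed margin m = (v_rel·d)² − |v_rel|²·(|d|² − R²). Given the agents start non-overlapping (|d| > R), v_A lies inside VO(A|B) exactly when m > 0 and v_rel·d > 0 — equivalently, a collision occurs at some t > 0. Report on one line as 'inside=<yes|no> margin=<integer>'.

d = (12, 3),  |d|² = 153;  R = 5+7 = 12,  c = 153−12² = 9
v_rel = (1, 10),  |v_rel|² = 101;  v_rel·d = (1)·(12) + (10)·(3) = 42
101·t² − 84·t + 9 = 0  ⇒  m = 42² − 101·9 = 855
m = 855 > 0,  v_rel·d = 42 > 0  ⇒  inside

inside=yes margin=855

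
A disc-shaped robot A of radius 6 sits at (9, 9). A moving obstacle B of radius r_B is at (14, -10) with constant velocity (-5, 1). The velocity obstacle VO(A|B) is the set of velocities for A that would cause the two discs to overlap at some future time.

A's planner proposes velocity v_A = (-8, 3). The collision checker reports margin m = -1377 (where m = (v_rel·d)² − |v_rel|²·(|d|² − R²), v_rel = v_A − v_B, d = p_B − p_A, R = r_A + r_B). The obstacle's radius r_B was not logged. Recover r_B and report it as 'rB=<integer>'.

m = -1377
d = (5, -19);  v_rel = (-3, 2),  |v_rel|² = 13
v_rel×d = (-3)·(-19) − (2)·(5) = 47
since m = R²·13 − 47²:  R² = (2209 + -1377) / 13 = 64
R = √64 = 8  ⇒  r_B = 8 − 6 = 2

rB=2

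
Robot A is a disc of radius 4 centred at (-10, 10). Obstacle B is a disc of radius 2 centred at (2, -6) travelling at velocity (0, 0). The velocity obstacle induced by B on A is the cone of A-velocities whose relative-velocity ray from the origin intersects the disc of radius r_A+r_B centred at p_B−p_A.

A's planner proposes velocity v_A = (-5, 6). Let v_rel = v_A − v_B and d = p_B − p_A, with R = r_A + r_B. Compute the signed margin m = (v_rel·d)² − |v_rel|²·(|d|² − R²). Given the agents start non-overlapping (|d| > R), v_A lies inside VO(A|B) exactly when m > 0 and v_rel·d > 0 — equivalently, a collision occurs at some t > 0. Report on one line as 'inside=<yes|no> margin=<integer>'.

d = (12, -16),  |d|² = 400;  R = 4+2 = 6,  c = 400−6² = 364
v_rel = (-5, 6),  |v_rel|² = 61;  v_rel·d = (-5)·(12) + (6)·(-16) = -156
61·t² + 312·t + 364 = 0  ⇒  m = (-156)² − 61·364 = 2132
m = 2132 > 0,  v_rel·d = -156 < 0  ⇒  outside

inside=no margin=2132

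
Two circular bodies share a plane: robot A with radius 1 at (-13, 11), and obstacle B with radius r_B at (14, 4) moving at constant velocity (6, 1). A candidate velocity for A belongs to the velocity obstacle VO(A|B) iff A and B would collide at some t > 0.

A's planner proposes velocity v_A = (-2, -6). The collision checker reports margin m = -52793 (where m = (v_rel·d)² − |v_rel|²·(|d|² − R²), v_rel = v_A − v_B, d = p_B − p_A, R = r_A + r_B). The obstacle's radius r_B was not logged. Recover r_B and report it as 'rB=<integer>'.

m = -52793
d = (27, -7);  v_rel = (-8, -7),  |v_rel|² = 113
v_rel×d = (-8)·(-7) − (-7)·(27) = 245
since m = R²·113 − 245²:  R² = (60025 + -52793) / 113 = 64
R = √64 = 8  ⇒  r_B = 8 − 1 = 7

rB=7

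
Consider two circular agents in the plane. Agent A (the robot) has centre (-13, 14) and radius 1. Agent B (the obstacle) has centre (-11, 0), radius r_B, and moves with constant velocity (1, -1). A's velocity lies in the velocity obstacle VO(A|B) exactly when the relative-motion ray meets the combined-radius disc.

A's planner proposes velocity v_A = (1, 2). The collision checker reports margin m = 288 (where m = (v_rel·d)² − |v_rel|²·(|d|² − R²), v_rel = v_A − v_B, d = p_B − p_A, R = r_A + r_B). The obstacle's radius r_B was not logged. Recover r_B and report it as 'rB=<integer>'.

m = 288
d = (2, -14);  v_rel = (0, 3),  |v_rel|² = 9
v_rel×d = (0)·(-14) − (3)·(2) = -6
since m = R²·9 − (-6)²:  R² = (36 + 288) / 9 = 36
R = √36 = 6  ⇒  r_B = 6 − 1 = 5

rB=5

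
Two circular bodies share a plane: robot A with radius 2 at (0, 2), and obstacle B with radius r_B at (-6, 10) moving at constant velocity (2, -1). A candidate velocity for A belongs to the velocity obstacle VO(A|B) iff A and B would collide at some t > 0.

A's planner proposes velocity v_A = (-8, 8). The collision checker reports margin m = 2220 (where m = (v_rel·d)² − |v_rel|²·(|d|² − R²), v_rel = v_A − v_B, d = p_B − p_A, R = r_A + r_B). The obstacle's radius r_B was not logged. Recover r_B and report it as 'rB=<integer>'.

m = 2220
d = (-6, 8);  v_rel = (-10, 9),  |v_rel|² = 181
v_rel×d = (-10)·(8) − (9)·(-6) = -26
since m = R²·181 − (-26)²:  R² = (676 + 2220) / 181 = 16
R = √16 = 4  ⇒  r_B = 4 − 2 = 2

rB=2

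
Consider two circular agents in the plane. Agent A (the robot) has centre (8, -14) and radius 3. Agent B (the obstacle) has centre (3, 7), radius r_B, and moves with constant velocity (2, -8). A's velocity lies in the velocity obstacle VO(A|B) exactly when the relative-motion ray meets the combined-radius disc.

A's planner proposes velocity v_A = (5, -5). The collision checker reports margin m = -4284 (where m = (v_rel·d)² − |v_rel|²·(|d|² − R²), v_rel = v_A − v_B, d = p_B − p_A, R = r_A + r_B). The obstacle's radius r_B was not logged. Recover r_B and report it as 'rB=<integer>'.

m = -4284
d = (-5, 21);  v_rel = (3, 3),  |v_rel|² = 18
v_rel×d = (3)·(21) − (3)·(-5) = 78
since m = R²·18 − 78²:  R² = (6084 + -4284) / 18 = 100
R = √100 = 10  ⇒  r_B = 10 − 3 = 7

rB=7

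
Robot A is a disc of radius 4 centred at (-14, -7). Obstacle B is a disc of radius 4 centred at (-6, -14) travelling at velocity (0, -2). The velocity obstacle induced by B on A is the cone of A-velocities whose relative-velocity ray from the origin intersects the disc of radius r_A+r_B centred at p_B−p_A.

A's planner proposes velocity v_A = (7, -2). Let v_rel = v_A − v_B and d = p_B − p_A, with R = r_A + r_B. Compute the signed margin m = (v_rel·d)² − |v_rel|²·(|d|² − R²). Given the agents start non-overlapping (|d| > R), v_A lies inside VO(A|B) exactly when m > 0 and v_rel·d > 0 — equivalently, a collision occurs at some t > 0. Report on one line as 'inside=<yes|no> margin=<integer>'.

d = (8, -7),  |d|² = 113;  R = 4+4 = 8,  c = 113−8² = 49
v_rel = (7, 0),  |v_rel|² = 49;  v_rel·d = (7)·(8) + (0)·(-7) = 56
49·t² − 112·t + 49 = 0  ⇒  m = 56² − 49·49 = 735
m = 735 > 0,  v_rel·d = 56 > 0  ⇒  inside

inside=yes margin=735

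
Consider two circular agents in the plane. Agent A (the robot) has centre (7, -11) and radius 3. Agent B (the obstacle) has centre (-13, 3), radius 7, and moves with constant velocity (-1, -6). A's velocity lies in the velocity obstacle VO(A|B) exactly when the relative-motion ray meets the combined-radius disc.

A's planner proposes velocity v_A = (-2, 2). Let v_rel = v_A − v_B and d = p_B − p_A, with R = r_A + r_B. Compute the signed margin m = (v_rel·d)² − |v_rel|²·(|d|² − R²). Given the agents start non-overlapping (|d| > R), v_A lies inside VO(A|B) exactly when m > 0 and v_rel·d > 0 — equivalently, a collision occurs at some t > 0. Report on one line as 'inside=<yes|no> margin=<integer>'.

d = (-20, 14),  |d|² = 596;  R = 3+7 = 10,  c = 596−10² = 496
v_rel = (-1, 8),  |v_rel|² = 65;  v_rel·d = (-1)·(-20) + (8)·(14) = 132
65·t² − 264·t + 496 = 0  ⇒  m = 132² − 65·496 = -14816
m = -14816 < 0,  v_rel·d = 132 > 0  ⇒  outside

inside=no margin=-14816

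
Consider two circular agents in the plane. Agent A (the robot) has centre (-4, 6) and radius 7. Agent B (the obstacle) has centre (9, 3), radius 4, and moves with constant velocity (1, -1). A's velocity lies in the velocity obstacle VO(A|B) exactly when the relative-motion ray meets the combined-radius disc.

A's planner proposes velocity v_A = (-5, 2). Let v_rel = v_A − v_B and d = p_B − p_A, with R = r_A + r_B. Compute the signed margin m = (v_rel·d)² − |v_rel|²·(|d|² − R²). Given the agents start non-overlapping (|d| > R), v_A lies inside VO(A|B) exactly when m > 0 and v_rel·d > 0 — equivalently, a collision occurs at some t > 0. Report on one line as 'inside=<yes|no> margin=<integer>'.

d = (13, -3),  |d|² = 178;  R = 7+4 = 11,  c = 178−11² = 57
v_rel = (-6, 3),  |v_rel|² = 45;  v_rel·d = (-6)·(13) + (3)·(-3) = -87
45·t² + 174·t + 57 = 0  ⇒  m = (-87)² − 45·57 = 5004
m = 5004 > 0,  v_rel·d = -87 < 0  ⇒  outside

inside=no margin=5004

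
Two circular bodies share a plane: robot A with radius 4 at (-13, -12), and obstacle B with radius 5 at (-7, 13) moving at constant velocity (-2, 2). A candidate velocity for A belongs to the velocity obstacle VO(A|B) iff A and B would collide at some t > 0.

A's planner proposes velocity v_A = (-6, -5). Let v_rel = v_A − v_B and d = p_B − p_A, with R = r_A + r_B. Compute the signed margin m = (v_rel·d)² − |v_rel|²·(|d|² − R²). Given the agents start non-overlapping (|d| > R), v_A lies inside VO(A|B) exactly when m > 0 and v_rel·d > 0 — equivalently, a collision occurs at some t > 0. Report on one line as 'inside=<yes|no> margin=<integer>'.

d = (6, 25),  |d|² = 661;  R = 4+5 = 9,  c = 661−9² = 580
v_rel = (-4, -7),  |v_rel|² = 65;  v_rel·d = (-4)·(6) + (-7)·(25) = -199
65·t² + 398·t + 580 = 0  ⇒  m = (-199)² − 65·580 = 1901
m = 1901 > 0,  v_rel·d = -199 < 0  ⇒  outside

inside=no margin=1901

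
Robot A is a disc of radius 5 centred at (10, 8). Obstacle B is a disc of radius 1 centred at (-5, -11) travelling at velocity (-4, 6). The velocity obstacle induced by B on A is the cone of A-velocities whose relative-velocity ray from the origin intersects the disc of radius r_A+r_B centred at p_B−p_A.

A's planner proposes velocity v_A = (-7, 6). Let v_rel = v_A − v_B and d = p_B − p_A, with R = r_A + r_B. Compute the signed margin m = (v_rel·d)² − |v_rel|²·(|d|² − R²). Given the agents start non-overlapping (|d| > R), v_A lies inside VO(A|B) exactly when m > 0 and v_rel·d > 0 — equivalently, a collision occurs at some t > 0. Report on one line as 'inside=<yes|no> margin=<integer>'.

d = (-15, -19),  |d|² = 586;  R = 5+1 = 6,  c = 586−6² = 550
v_rel = (-3, 0),  |v_rel|² = 9;  v_rel·d = (-3)·(-15) + (0)·(-19) = 45
9·t² − 90·t + 550 = 0  ⇒  m = 45² − 9·550 = -2925
m = -2925 < 0,  v_rel·d = 45 > 0  ⇒  outside

inside=no margin=-2925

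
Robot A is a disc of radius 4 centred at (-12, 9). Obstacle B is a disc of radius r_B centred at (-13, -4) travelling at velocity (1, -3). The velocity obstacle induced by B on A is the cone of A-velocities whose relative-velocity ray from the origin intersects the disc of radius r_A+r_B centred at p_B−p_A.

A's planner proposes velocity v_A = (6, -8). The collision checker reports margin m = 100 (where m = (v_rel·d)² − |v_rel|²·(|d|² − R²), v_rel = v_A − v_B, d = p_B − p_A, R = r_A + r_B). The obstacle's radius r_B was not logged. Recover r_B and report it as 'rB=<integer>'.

m = 100
d = (-1, -13);  v_rel = (5, -5),  |v_rel|² = 50
v_rel×d = (5)·(-13) − (-5)·(-1) = -70
since m = R²·50 − (-70)²:  R² = (4900 + 100) / 50 = 100
R = √100 = 10  ⇒  r_B = 10 − 4 = 6

rB=6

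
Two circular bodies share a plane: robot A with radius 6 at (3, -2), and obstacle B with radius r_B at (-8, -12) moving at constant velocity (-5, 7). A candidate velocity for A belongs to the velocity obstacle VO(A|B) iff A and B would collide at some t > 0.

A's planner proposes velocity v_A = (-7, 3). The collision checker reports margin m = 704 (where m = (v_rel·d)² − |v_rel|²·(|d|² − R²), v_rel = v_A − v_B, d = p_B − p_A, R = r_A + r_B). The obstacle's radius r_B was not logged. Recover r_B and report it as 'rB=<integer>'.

m = 704
d = (-11, -10);  v_rel = (-2, -4),  |v_rel|² = 20
v_rel×d = (-2)·(-10) − (-4)·(-11) = -24
since m = R²·20 − (-24)²:  R² = (576 + 704) / 20 = 64
R = √64 = 8  ⇒  r_B = 8 − 6 = 2

rB=2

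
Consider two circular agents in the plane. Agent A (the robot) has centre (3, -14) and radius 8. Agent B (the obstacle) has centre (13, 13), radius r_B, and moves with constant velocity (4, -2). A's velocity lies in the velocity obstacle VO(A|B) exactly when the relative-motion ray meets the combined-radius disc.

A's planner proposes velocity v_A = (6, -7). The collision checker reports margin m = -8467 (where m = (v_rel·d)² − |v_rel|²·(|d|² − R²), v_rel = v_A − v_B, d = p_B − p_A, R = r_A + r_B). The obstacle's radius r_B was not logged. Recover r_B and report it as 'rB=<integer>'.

m = -8467
d = (10, 27);  v_rel = (2, -5),  |v_rel|² = 29
v_rel×d = (2)·(27) − (-5)·(10) = 104
since m = R²·29 − 104²:  R² = (10816 + -8467) / 29 = 81
R = √81 = 9  ⇒  r_B = 9 − 8 = 1

rB=1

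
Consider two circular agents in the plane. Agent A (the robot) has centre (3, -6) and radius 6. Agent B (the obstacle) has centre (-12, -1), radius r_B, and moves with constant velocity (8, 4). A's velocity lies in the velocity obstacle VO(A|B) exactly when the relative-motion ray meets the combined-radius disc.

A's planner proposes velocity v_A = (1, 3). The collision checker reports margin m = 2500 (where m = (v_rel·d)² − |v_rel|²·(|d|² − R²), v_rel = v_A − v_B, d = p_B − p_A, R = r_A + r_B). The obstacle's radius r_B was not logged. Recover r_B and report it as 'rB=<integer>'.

m = 2500
d = (-15, 5);  v_rel = (-7, -1),  |v_rel|² = 50
v_rel×d = (-7)·(5) − (-1)·(-15) = -50
since m = R²·50 − (-50)²:  R² = (2500 + 2500) / 50 = 100
R = √100 = 10  ⇒  r_B = 10 − 6 = 4

rB=4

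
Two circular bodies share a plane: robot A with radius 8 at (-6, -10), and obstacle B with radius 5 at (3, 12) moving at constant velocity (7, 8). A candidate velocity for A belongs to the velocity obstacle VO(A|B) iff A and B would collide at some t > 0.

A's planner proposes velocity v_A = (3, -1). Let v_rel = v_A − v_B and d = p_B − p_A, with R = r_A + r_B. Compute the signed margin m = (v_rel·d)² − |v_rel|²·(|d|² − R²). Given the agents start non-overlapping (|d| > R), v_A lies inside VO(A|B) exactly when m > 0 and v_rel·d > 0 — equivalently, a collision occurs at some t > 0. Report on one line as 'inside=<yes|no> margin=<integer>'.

d = (9, 22),  |d|² = 565;  R = 8+5 = 13,  c = 565−13² = 396
v_rel = (-4, -9),  |v_rel|² = 97;  v_rel·d = (-4)·(9) + (-9)·(22) = -234
97·t² + 468·t + 396 = 0  ⇒  m = (-234)² − 97·396 = 16344
m = 16344 > 0,  v_rel·d = -234 < 0  ⇒  outside

inside=no margin=16344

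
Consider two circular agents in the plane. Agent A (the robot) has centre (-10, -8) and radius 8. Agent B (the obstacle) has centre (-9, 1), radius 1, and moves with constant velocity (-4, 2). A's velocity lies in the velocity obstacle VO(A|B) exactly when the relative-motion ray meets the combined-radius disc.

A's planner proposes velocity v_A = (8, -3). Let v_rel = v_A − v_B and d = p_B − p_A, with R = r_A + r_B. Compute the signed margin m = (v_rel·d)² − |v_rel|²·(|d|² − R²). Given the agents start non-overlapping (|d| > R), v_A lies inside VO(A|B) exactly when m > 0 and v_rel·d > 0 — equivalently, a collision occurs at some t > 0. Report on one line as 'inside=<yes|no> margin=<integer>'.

d = (1, 9),  |d|² = 82;  R = 8+1 = 9,  c = 82−9² = 1
v_rel = (12, -5),  |v_rel|² = 169;  v_rel·d = (12)·(1) + (-5)·(9) = -33
169·t² + 66·t + 1 = 0  ⇒  m = (-33)² − 169·1 = 920
m = 920 > 0,  v_rel·d = -33 < 0  ⇒  outside

inside=no margin=920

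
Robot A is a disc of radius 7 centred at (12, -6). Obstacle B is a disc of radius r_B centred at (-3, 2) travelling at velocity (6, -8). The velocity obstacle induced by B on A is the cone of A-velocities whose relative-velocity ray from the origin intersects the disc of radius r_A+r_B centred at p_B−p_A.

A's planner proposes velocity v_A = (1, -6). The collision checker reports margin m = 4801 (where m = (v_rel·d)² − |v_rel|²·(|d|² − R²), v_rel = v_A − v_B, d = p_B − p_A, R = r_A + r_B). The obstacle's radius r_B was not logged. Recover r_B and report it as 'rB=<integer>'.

m = 4801
d = (-15, 8);  v_rel = (-5, 2),  |v_rel|² = 29
v_rel×d = (-5)·(8) − (2)·(-15) = -10
since m = R²·29 − (-10)²:  R² = (100 + 4801) / 29 = 169
R = √169 = 13  ⇒  r_B = 13 − 7 = 6

rB=6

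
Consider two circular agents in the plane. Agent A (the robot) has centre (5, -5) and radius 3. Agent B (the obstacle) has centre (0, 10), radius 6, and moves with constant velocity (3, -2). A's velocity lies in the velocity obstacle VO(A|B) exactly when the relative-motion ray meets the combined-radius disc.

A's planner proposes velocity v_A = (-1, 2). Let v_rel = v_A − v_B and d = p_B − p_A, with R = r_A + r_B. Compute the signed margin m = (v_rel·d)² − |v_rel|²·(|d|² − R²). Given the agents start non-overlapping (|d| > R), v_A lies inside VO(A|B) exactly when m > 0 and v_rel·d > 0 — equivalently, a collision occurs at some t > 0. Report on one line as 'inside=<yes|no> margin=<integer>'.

d = (-5, 15),  |d|² = 250;  R = 3+6 = 9,  c = 250−9² = 169
v_rel = (-4, 4),  |v_rel|² = 32;  v_rel·d = (-4)·(-5) + (4)·(15) = 80
32·t² − 160·t + 169 = 0  ⇒  m = 80² − 32·169 = 992
m = 992 > 0,  v_rel·d = 80 > 0  ⇒  inside

inside=yes margin=992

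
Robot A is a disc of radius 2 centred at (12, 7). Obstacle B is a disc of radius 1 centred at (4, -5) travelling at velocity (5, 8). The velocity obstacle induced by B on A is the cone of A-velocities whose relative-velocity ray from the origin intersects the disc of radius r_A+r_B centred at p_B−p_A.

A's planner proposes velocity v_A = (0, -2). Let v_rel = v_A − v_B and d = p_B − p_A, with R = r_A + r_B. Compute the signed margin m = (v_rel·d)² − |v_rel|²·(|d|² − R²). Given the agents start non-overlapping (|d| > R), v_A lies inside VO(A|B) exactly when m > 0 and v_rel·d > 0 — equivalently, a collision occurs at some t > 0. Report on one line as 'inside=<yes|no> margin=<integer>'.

d = (-8, -12),  |d|² = 208;  R = 2+1 = 3,  c = 208−3² = 199
v_rel = (-5, -10),  |v_rel|² = 125;  v_rel·d = (-5)·(-8) + (-10)·(-12) = 160
125·t² − 320·t + 199 = 0  ⇒  m = 160² − 125·199 = 725
m = 725 > 0,  v_rel·d = 160 > 0  ⇒  inside

inside=yes margin=725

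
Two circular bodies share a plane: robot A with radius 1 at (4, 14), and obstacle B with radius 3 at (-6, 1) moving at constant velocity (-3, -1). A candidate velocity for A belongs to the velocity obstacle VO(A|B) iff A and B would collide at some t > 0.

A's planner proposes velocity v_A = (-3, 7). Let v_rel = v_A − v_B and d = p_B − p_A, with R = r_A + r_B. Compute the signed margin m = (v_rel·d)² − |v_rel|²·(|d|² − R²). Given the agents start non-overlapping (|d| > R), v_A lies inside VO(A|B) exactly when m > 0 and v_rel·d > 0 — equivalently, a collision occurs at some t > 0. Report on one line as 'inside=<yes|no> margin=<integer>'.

d = (-10, -13),  |d|² = 269;  R = 1+3 = 4,  c = 269−4² = 253
v_rel = (0, 8),  |v_rel|² = 64;  v_rel·d = (0)·(-10) + (8)·(-13) = -104
64·t² + 208·t + 253 = 0  ⇒  m = (-104)² − 64·253 = -5376
m = -5376 < 0,  v_rel·d = -104 < 0  ⇒  outside

inside=no margin=-5376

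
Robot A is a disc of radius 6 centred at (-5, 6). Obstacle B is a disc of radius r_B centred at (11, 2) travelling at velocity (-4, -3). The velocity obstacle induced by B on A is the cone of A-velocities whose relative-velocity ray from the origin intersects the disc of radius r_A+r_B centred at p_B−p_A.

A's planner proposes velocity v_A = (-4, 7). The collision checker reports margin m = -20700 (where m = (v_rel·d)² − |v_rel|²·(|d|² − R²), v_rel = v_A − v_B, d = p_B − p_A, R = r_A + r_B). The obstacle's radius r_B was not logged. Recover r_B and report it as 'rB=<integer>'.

m = -20700
d = (16, -4);  v_rel = (0, 10),  |v_rel|² = 100
v_rel×d = (0)·(-4) − (10)·(16) = -160
since m = R²·100 − (-160)²:  R² = (25600 + -20700) / 100 = 49
R = √49 = 7  ⇒  r_B = 7 − 6 = 1

rB=1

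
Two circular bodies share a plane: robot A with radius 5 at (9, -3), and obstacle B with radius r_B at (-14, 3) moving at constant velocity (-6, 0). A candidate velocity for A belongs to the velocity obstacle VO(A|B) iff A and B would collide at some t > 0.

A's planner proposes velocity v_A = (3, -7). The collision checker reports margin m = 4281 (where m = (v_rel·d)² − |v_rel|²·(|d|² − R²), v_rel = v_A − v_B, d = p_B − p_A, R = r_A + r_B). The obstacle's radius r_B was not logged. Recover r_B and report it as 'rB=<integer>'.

m = 4281
d = (-23, 6);  v_rel = (9, -7),  |v_rel|² = 130
v_rel×d = (9)·(6) − (-7)·(-23) = -107
since m = R²·130 − (-107)²:  R² = (11449 + 4281) / 130 = 121
R = √121 = 11  ⇒  r_B = 11 − 5 = 6

rB=6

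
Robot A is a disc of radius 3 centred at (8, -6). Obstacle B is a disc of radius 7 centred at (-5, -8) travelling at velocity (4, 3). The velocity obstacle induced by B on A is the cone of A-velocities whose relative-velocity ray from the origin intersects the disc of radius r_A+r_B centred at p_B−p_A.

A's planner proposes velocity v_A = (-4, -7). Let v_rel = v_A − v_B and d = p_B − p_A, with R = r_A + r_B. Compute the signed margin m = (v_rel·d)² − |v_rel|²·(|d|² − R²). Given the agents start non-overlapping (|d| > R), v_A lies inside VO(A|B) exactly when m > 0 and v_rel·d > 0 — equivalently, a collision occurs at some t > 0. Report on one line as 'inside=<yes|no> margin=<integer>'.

d = (-13, -2),  |d|² = 173;  R = 3+7 = 10,  c = 173−10² = 73
v_rel = (-8, -10),  |v_rel|² = 164;  v_rel·d = (-8)·(-13) + (-10)·(-2) = 124
164·t² − 248·t + 73 = 0  ⇒  m = 124² − 164·73 = 3404
m = 3404 > 0,  v_rel·d = 124 > 0  ⇒  inside

inside=yes margin=3404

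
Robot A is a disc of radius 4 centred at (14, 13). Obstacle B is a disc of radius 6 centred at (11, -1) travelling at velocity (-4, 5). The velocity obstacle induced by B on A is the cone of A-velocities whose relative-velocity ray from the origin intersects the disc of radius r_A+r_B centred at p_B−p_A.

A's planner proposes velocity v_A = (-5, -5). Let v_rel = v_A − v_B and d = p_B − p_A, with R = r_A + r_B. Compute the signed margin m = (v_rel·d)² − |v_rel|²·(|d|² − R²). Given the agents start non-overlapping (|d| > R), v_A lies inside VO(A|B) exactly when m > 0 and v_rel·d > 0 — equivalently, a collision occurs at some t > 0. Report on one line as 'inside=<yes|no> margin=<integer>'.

d = (-3, -14),  |d|² = 205;  R = 4+6 = 10,  c = 205−10² = 105
v_rel = (-1, -10),  |v_rel|² = 101;  v_rel·d = (-1)·(-3) + (-10)·(-14) = 143
101·t² − 286·t + 105 = 0  ⇒  m = 143² − 101·105 = 9844
m = 9844 > 0,  v_rel·d = 143 > 0  ⇒  inside

inside=yes margin=9844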